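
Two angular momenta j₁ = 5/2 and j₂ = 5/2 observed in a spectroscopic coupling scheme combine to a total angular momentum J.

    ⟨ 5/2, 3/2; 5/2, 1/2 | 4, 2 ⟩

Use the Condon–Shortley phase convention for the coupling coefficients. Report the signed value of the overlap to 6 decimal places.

+0.422577  (= +√(5/28))

j₁+j₂−J=1  J+j₁−j₂=4  J−j₁+j₂=4  j₁+j₂+J+1=10
(j₁±m₁, j₂±m₂, J±M) = (4,1,3,2,6,2)
P² = 20736/35
sum k=0..1:
  [0] +1/36 = 1/36
  [1] −1/96 = -1/96
S = 5/288
C² = P²·S² = 5/28 ; C = +0.422577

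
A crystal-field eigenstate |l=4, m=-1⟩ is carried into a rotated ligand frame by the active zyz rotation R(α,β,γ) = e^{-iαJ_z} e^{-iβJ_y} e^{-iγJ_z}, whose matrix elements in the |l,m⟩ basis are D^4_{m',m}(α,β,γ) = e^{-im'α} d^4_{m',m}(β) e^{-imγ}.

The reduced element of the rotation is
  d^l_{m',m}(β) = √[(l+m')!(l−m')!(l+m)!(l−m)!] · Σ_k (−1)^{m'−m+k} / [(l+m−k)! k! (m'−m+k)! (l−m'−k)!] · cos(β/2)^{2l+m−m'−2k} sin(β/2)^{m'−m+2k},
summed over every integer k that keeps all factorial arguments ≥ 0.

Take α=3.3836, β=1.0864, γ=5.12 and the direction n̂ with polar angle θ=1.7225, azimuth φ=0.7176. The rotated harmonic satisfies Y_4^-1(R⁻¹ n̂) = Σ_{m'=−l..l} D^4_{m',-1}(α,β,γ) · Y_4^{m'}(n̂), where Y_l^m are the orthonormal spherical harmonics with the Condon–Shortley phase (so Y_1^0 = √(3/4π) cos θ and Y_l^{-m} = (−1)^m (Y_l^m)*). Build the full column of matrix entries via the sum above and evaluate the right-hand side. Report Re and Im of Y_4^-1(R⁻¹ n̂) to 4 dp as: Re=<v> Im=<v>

Need the full column D^4_{m',-1} for m'=−4..4 at α=3.3836, β=1.0864, γ=5.1200.
cos(β/2)=0.856059, sin(β/2)=0.516878
d^4_{-4,-1}: single k=3 term ⇒ +0.475091;  D = +0.466073-0.092129i
d^4_{-3,-1}: k∈[2..3] ⇒ +0.834582 -0.507091 = +0.327490;  D = -0.296692+0.138650i
d^4_{-2,-1}: k∈[1..3] ⇒ +0.738840 -1.346757 +0.327315 = -0.280601;  D = -0.218334+0.176259i
d^4_{-1,-1}: k∈[0..3] ⇒ +0.288423 -1.577211 +1.149975 -0.139745 = -0.278558;  D = +0.168495-0.221820i
d^4_{0,-1}: k∈[0..3] ⇒ -0.778806 +1.703527 -0.621037 +0.037734 = +0.341418;  D = +0.135344-0.313446i
d^4_{1,-1}: k∈[0..3] ⇒ +1.051474 -1.149975 +0.209617 -0.005095 = +0.106022;  D = -0.017477+0.104571i
d^4_{2,-1}: k∈[0..2] ⇒ -0.897838 +0.490973 -0.035798 = -0.442662;  D = +0.033788+0.441371i
d^4_{3,-1}: k∈[0..1] ⇒ +0.507091 -0.110919 = +0.396172;  D = +0.124025+0.376258i
d^4_{4,-1}: single k=0 term ⇒ -0.173199;  D = +0.092062+0.146705i
Y_4^{m'}(θ=1.7225,φ=0.7176) and Σ D·Y over m':
  (+0.4661-0.0921i)·(-0.4071-0.1132i)  (-0.2967+0.1386i)·(+0.1004+0.1526i)  (-0.2183+0.1763i)·(-0.0371+0.2721i)  (+0.1685-0.2218i)·(+0.1512-0.1320i)  (+0.1353-0.3134i)·(+0.2468+0.0000i)  (-0.0175+0.1046i)·(-0.1512-0.1320i)  (+0.0338+0.4414i)·(-0.0371-0.2721i)  (+0.1240+0.3763i)·(-0.1004+0.1526i)  (+0.0921+0.1467i)·(-0.4071+0.1132i)
Y_4^-1(R⁻¹ n̂) = -0.250061-0.352957i

Re=-0.2501 Im=-0.3530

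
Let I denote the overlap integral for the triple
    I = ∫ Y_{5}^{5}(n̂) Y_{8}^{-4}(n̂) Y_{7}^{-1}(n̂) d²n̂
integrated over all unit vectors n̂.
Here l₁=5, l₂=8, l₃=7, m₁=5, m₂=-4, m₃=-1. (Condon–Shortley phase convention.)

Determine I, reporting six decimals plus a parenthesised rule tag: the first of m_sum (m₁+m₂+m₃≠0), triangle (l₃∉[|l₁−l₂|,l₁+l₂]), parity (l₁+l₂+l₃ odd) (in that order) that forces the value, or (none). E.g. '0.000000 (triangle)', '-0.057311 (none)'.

Rules hold: Σm=0, L=20 even, 3≤7≤13.
N = 11·17·15 = 2805
Δ = 6!·4!·10!/21! = 1/814773960
Racah Σ t=1..5: t=1:−1/87091200 t=2:+1/4976640 t=3:−1/2073600 t=4:+1/4976640 t=5:−1/87091200 = -1/9676800
⇒ 3j(5 8 7; 0 0 0)² = 360/46189, sgn +1
Racah Σ t=0..0: t=0:+1/298598400 = 1/298598400
⇒ 3j(5 8 7; 5 -4 -1)² = 70/4199, sgn +1
4πI² = N·(3j₀)²·(3jₘ)² = 378000/1037153
I = +1·√(0.364459/4π) = 0.17030192
No selection rule forces the value: the integral is nonzero (none).

0.170302 (none)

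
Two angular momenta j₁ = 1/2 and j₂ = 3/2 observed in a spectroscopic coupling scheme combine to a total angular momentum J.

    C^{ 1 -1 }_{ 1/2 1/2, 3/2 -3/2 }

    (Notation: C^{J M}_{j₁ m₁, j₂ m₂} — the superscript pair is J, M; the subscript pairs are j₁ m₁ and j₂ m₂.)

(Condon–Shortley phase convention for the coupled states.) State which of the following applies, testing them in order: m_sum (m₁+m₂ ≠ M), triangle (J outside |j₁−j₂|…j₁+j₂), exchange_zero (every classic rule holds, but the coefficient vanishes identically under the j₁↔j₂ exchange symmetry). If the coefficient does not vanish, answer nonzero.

m-sum: m₁+m₂ = 1/2+(-3/2) = -1, M = -1  ✓
triangle: |j₁−j₂| = 1 ≤ J = 1 ≤ j₁+j₂ = 2  ✓
exchange: j₁≠j₂ or m₁≠m₂ — the exchange symmetry imposes no constraint here
value check: CG = +√(3/4) = +0.866025 ≠ 0

nonzero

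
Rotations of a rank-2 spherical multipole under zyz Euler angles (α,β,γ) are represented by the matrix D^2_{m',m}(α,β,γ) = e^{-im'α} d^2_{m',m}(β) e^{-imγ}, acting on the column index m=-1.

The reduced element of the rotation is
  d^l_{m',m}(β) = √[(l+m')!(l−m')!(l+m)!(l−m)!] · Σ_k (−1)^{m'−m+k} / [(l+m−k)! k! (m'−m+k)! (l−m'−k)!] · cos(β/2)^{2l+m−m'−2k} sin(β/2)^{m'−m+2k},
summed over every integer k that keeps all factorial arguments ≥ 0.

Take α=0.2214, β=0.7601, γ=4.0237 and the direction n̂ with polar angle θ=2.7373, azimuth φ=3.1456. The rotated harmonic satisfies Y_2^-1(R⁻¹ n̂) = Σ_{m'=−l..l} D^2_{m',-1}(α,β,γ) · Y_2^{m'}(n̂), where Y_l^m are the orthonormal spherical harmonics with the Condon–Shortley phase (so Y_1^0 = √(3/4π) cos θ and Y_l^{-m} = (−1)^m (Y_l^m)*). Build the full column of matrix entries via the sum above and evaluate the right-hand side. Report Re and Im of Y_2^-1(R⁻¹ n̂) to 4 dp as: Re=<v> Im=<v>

Re=0.2094 Im=0.1584

Need the full column D^2_{m',-1} for m'=−2..2 at α=0.2214, β=0.7601, γ=4.0237.
cos(β/2)=0.928646, sin(β/2)=0.370967
d^2_{-2,-1}: single k=1 term ⇒ +0.594177;  D = -0.144634-0.576305i
d^2_{-1,-1}: k∈[0..1] ⇒ +0.743705 -0.356034 = +0.387671;  D = -0.174633-0.346110i
d^2_{0,-1}: k∈[0..1] ⇒ -0.727715 +0.116127 = -0.611589;  D = +0.388680+0.472195i
d^2_{1,-1}: k∈[0..1] ⇒ +0.356034 -0.018938 = +0.337096;  D = -0.266157-0.206868i
d^2_{2,-1}: single k=0 term ⇒ -0.094817;  D = +0.085814+0.040327i
Y_2^{m'}(θ=2.7373,φ=3.1456) and Σ D·Y over m':
  (-0.1446-0.5763i)·(+0.0598-0.0005i)  (-0.1746-0.3461i)·(+0.2794-0.0011i)  (+0.3887+0.4722i)·(+0.4844+0.0000i)  (-0.2662-0.2069i)·(-0.2794-0.0011i)  (+0.0858+0.0403i)·(+0.0598+0.0005i)
Y_2^-1(R⁻¹ n̂) = +0.209407+0.158384i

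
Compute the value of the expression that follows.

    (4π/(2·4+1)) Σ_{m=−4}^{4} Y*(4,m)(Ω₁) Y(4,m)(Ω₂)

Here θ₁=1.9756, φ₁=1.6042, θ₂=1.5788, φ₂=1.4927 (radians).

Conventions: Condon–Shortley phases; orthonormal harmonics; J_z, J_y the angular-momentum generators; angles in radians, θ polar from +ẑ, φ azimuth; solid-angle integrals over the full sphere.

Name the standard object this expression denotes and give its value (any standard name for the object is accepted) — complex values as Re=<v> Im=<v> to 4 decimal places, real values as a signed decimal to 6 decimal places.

This sum is the spherical-harmonic addition theorem: it equals the Legendre polynomial P_l(cos γ) of the angle γ between the two directions.
Summing Y*_{l m}(θ₁,φ₁)·Y_{l m}(θ₂,φ₂) over m ∈ [−4, 4]; prefactor 4π/(2·4+1) = 1.396263:
  m=-4: Y*=0.31308 + 0.04208j  Y=0.42106 + 0.13599j  product 0.12610 + 0.06029j
  m=-3: Y*=-0.03830 + 0.38091j  Y=0.00233 - 0.00974j  product 0.00362 + 0.00126j
  m=-2: Y*=-0.02418 - 0.00162j  Y=0.33028 + 0.05201j  product -0.00790 - 0.00179j
  m=-1: Y*=-0.01095 + 0.32765j  Y=0.00089 - 0.01132j  product 0.00370 + 0.00041j
  m=+0: Y*=-0.08581 + 0.00000j  Y=0.31715 + 0.00000j  product -0.02722 + 0.00000j
  m=+1: Y*=0.01095 + 0.32765j  Y=-0.00089 - 0.01132j  product 0.00370 - 0.00041j
  m=+2: Y*=-0.02418 + 0.00162j  Y=0.33028 - 0.05201j  product -0.00790 + 0.00179j
  m=+3: Y*=0.03830 + 0.38091j  Y=-0.00233 - 0.00974j  product 0.00362 - 0.00126j
  m=+4: Y*=0.31308 - 0.04208j  Y=0.42106 - 0.13599j  product 0.12610 - 0.06029j
Σ over m = 0.22383 + 0.00000j; ×(4π/9) → 0.31253 + 0.00000j. Real part: 0.312526

Legendre polynomial (addition theorem), +0.312526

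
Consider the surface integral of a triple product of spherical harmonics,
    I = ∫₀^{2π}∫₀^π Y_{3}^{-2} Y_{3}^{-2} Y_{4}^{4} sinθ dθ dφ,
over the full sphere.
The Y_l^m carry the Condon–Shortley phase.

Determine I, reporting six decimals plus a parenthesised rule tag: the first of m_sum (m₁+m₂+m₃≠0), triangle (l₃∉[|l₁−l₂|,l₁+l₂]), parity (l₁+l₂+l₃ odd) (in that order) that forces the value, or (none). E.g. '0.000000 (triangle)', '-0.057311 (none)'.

m-sum 0 ✓  L=10 even ✓  0≤4≤6 ✓
Π(2lᵢ+1) = 7×7×9 = 441
triangle coeff Δ(3,3,4) = 1/34650
Σ_t [0,2]: t=0:+1/72 t=1:−1/16 t=2:+1/72 = -5/144
(3j)²=2/77 [(3 3 4; 0 0 0)], sign=-1
Σ_t [1,1]: t=1:−1/576 = -1/576
(3j)²=5/99 [(3 3 4; -2 -2 4)], sign=-1
⇒ 4πI² = 70/121
I = (+1)√(70/121/(4π)) = 0.21456131
No selection rule forces the value: the integral is nonzero (none).

0.214561 (none)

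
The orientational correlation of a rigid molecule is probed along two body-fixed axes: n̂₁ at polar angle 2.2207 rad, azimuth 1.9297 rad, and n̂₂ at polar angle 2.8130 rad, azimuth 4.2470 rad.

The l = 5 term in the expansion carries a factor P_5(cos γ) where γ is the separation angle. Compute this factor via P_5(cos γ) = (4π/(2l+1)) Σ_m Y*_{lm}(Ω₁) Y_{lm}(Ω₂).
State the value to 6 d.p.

Addition theorem: P_5(cos γ) = (4π/11) Σ_m Y*_{lm}(Ω₁) Y_{lm}(Ω₂), m = −5…5:
  m=-5: Y*=-0.14476 - 0.03294j  Y=-0.00118 - 0.00111j  product 0.00013 + 0.00020j
  m=-4: Y*=-0.04809 - 0.35356j  Y=0.00432 - 0.01443j  product -0.00531 - 0.00083j
  m=-3: Y*=0.35279 - 0.19003j  Y=0.08087 - 0.01427j  product 0.02582 - 0.02040j
  m=-2: Y*=0.04822 + 0.04210j  Y=0.16836 + 0.22612j  product -0.00140 + 0.01799j
  m=-1: Y*=0.11739 - 0.31292j  Y=-0.24638 + 0.49063j  product 0.12460 + 0.13469j
  m=+0: Y*=0.15459 + 0.00000j  Y=-0.31562 + 0.00000j  product -0.04879 + 0.00000j
  m=+1: Y*=-0.11739 - 0.31292j  Y=0.24638 + 0.49063j  product 0.12460 - 0.13469j
  m=+2: Y*=0.04822 - 0.04210j  Y=0.16836 - 0.22612j  product -0.00140 - 0.01799j
  m=+3: Y*=-0.35279 - 0.19003j  Y=-0.08087 - 0.01427j  product 0.02582 + 0.02040j
  m=+4: Y*=-0.04809 + 0.35356j  Y=0.00432 + 0.01443j  product -0.00531 + 0.00083j
  m=+5: Y*=0.14476 - 0.03294j  Y=0.00118 - 0.00111j  product 0.00013 - 0.00020j
Total Σ_m = 0.23889 - 0.00000j. Multiply by 1.142397: 0.27291 - 0.00000j. P_5(cos γ) = 0.272910

0.272910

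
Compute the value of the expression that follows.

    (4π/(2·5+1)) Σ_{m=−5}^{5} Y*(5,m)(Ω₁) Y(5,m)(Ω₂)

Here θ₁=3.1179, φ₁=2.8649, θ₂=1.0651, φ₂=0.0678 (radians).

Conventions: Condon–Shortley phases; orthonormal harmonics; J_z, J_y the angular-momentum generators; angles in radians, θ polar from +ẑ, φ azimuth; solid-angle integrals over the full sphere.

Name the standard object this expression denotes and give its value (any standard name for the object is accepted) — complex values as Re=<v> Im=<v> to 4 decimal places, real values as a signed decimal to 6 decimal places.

This sum is the spherical-harmonic addition theorem: it equals the Legendre polynomial P_l(cos γ) of the angle γ between the two directions.
Expand P_5 via completeness: Σ_{m} conj(Y_{5,m}) at Ω₁ times Y_{5,m} at Ω₂ —
  [-5]  conj(Y_{5,-5})(Ω₁) = -0.00000 + 0.00000j ; Y_{5,-5}(Ω₂) = 0.22430 - 0.07909j ; Δ = 0.00000 + 0.00000j
  [-4]  conj(Y_{5,-4})(Ω₁) = -0.00000 + 0.00000j ; Y_{5,-4}(Ω₂) = 0.40124 - 0.11156j ; Δ = -0.00000 + 0.00000j
  [-3]  conj(Y_{5,-3})(Ω₁) = -0.00002 + 0.00003j ; Y_{5,-3}(Ω₂) = 0.25224 - 0.05203j ; Δ = -0.00000 + 0.00001j
  [-2]  conj(Y_{5,-2})(Ω₁) = -0.00162 + 0.00100j ; Y_{5,-2}(Ω₂) = -0.18429 + 0.02514j ; Δ = 0.00027 - 0.00022j
  [-1]  conj(Y_{5,-1})(Ω₁) = -0.05828 + 0.01655j ; Y_{5,-1}(Ω₂) = -0.31558 + 0.02143j ; Δ = 0.01804 - 0.00647j
  [+0]  conj(Y_{5,0})(Ω₁) = -0.93167 + 0.00000j ; Y_{5,0}(Ω₂) = 0.11574 + 0.00000j ; Δ = -0.10783 + 0.00000j
  [+1]  conj(Y_{5,1})(Ω₁) = 0.05828 + 0.01655j ; Y_{5,1}(Ω₂) = 0.31558 + 0.02143j ; Δ = 0.01804 + 0.00647j
  [+2]  conj(Y_{5,2})(Ω₁) = -0.00162 - 0.00100j ; Y_{5,2}(Ω₂) = -0.18429 - 0.02514j ; Δ = 0.00027 + 0.00022j
  [+3]  conj(Y_{5,3})(Ω₁) = 0.00002 + 0.00003j ; Y_{5,3}(Ω₂) = -0.25224 - 0.05203j ; Δ = -0.00000 - 0.00001j
  [+4]  conj(Y_{5,4})(Ω₁) = -0.00000 - 0.00000j ; Y_{5,4}(Ω₂) = 0.40124 + 0.11156j ; Δ = -0.00000 - 0.00000j
  [+5]  conj(Y_{5,5})(Ω₁) = 0.00000 + 0.00000j ; Y_{5,5}(Ω₂) = -0.22430 - 0.07909j ; Δ = 0.00000 - 0.00000j
Accumulated sum -0.07122 + 0.00000j; after 4π/(2l+1) scaling, -0.08136 + 0.00000j ⇒ P_5 = -0.081362

Legendre polynomial (addition theorem), -0.081362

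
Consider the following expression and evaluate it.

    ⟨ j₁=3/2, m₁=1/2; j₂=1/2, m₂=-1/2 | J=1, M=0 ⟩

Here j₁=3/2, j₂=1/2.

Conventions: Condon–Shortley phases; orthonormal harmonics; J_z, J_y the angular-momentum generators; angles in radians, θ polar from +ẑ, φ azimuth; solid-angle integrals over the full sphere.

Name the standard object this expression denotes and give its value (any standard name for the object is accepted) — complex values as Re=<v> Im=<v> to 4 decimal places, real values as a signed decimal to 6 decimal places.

This is a Clebsch–Gordan (vector-coupling) coefficient.
j₁+j₂−J=1  J+j₁−j₂=2  J−j₁+j₂=0  j₁+j₂+J+1=4
(j₁±m₁, j₂±m₂, J±M) = (2,1,0,1,1,1)
P² = 1/2
sum k=0..0:
  [0] +1/1 = 1
S = 1
C² = P²·S² = 1/2 ; C = +0.707107

Clebsch–Gordan coefficient, +√(1/2) ≈ +0.707107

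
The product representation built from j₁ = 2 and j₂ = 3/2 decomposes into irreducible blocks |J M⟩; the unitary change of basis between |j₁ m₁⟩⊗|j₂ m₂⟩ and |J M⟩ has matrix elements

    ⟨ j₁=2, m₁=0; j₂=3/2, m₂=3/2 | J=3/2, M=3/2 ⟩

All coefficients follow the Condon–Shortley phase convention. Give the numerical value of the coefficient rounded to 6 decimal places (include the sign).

√[4·2!2!1!/6! · 2!2!3!0!3!0!] = √(16/5)
  +(−1)^2/∏(2,0,0,1,2,0)! = 1/4  (running 1/4)
⟨..|..⟩ = √(16/5)·(1/4) = +0.447214

+0.447214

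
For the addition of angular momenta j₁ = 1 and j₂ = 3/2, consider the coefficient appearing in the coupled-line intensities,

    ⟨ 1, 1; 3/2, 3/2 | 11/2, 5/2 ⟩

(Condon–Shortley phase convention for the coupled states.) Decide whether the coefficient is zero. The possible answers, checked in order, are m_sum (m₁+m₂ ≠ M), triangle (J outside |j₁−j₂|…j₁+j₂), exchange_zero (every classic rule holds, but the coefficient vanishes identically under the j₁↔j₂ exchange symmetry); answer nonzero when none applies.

triangle

m-sum: m₁+m₂ = 1+3/2 = 5/2, M = 5/2  ✓
triangle: need |j₁−j₂| ≤ J ≤ j₁+j₂, i.e. J ∈ [1/2, 5/2]; J = 11/2 is outside ✗ ⇒ coefficient is 0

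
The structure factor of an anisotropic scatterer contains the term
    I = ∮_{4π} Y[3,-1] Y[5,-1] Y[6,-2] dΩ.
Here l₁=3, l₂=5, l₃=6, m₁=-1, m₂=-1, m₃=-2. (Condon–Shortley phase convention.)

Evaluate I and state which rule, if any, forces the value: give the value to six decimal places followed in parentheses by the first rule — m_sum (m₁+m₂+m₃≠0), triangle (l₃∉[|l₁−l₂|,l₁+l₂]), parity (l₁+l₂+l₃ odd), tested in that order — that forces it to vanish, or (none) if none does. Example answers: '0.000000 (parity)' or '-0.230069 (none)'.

Σmᵢ = -4 ≠ 0, so the φ-integral vanishes; I = 0

0.000000 (m_sum)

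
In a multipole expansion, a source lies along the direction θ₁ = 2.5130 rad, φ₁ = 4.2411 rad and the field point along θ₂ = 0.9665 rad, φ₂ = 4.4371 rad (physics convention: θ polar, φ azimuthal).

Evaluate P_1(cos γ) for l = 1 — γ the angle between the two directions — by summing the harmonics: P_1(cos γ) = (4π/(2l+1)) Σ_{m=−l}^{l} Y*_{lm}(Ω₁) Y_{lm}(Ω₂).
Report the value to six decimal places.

Addition theorem: P_1(cos γ) = (4π/3) Σ_m Y*_{lm}(Ω₁) Y_{lm}(Ω₂), m = −1…1:
  term(m=-1) = (0.056652, -0.011248)   from Y*(Ω₁)=(-0.092239, -0.181006), Y(Ω₂)=(-0.077282, 0.273603)
  term(m=+0) = (-0.109716, -0.000000)   from Y*(Ω₁)=(-0.395209, -0.000000), Y(Ω₂)=(0.277616, 0.000000)
  term(m=+1) = (0.056652, 0.011248)   from Y*(Ω₁)=(0.092239, -0.181006), Y(Ω₂)=(0.077282, 0.273603)
Total Σ_m = (0.003588, 0.000000). Multiply by 4.188790: (0.015029, 0.000000). P_1(cos γ) = 0.015029

0.015029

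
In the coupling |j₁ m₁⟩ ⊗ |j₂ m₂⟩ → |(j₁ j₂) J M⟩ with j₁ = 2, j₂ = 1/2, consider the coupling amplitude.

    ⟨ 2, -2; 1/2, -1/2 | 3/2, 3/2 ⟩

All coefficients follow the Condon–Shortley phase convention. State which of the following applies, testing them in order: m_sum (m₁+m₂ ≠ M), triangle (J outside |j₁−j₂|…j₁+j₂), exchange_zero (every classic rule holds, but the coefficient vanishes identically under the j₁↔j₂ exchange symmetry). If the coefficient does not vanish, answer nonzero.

m_sum

m-sum: m₁+m₂ = -2+(-1/2) = -5/2, M = 3/2  ✗ ⇒ coefficient is 0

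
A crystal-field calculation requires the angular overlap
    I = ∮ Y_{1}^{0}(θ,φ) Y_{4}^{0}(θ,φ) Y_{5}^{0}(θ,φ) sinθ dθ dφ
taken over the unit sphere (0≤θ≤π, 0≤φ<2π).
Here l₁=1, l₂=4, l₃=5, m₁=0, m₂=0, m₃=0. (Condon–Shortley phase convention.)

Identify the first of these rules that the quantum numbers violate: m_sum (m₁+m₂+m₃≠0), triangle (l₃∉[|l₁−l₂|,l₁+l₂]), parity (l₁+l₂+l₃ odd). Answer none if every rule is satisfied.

none

Σmᵢ = 0  ✓
l₃∈[|l₁−l₂|,l₁+l₂]=[3,5], have l₃=5  ✓
Σlᵢ = 10 ⇒ even  ✓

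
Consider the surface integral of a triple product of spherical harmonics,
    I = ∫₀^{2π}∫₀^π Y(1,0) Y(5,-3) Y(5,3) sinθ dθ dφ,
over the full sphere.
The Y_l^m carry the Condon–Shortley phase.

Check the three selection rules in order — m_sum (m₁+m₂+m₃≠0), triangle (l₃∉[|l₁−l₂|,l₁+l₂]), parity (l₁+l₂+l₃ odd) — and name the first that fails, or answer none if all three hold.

m₁+m₂+m₃ = 0 − 3 + 3 = 0  ✓
triangle: |1−5|=4 ≤ l₃=5 ≤ 1+5=6  ✓
parity: l₁+l₂+l₃ = 11 is odd  ✗

parity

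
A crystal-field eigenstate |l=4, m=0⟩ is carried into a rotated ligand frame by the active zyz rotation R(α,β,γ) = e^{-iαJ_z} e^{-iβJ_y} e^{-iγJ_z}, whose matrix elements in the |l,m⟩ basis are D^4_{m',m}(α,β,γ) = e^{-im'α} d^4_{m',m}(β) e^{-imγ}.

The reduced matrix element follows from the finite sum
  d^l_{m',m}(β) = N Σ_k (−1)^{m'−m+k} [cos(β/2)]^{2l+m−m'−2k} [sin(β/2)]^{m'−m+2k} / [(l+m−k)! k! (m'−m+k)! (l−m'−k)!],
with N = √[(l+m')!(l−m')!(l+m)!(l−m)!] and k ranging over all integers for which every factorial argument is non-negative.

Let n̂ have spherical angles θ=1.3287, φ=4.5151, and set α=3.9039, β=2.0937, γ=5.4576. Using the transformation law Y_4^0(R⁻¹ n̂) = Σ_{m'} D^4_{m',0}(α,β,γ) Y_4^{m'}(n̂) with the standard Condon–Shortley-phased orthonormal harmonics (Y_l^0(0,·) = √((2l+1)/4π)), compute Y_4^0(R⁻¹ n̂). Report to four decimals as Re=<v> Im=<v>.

Need the full column D^4_{m',0} for m'=−4..4 at α=3.9039, β=2.0937, γ=5.4576.
cos(β/2)=0.500301, sin(β/2)=0.865852
d^4_{-4,0}: single k=4 term ⇒ +0.294610;  D = -0.293355+0.027173i
d^4_{-3,0}: k∈[3..4] ⇒ +0.240742 -0.721066 = -0.480325;  D = -0.315317+0.362335i
d^4_{-2,0}: k∈[2..4] ⇒ +0.111531 -0.890818 +1.000563 = +0.221276;  D = +0.010215+0.221040i
d^4_{-1,0}: k∈[1..4] ⇒ +0.030379 -0.545951 +1.635225 -0.816301 = +0.303352;  D = -0.219398-0.209493i
d^4_{0,0}: k∈[0..4] ⇒ +0.003925 -0.188103 +1.267657 -1.687498 +0.315899 = -0.288121;  D = -0.288121+0.000000i
d^4_{1,0}: k∈[0..3] ⇒ -0.030379 +0.545951 -1.635225 +0.816301 = -0.303352;  D = +0.219398-0.209493i
d^4_{2,0}: k∈[0..2] ⇒ +0.111531 -0.890818 +1.000563 = +0.221276;  D = +0.010215-0.221040i
d^4_{3,0}: k∈[0..1] ⇒ -0.240742 +0.721066 = +0.480325;  D = +0.315317+0.362335i
d^4_{4,0}: single k=0 term ⇒ +0.294610;  D = -0.293355-0.027173i
Y_4^{m'}(θ=1.3287,φ=4.5151) and Σ D·Y over m':
  (-0.2934+0.0272i)·(+0.2769+0.2790i)  (-0.3153+0.3623i)·(+0.1532-0.2279i)  (+0.0102+0.2210i)·(+0.1740+0.0724i)  (-0.2194-0.2095i)·(+0.0561-0.2805i)  (-0.2881+0.0000i)·(+0.1472+0.0000i)  (+0.2194-0.2095i)·(-0.0561-0.2805i)  (+0.0102-0.2210i)·(+0.1740-0.0724i)  (+0.3153+0.3623i)·(-0.1532-0.2279i)  (-0.2934-0.0272i)·(+0.2769-0.2790i)
Y_4^0(R⁻¹ n̂) = -0.322116+0.000000i

Re=-0.3221 Im=0.0000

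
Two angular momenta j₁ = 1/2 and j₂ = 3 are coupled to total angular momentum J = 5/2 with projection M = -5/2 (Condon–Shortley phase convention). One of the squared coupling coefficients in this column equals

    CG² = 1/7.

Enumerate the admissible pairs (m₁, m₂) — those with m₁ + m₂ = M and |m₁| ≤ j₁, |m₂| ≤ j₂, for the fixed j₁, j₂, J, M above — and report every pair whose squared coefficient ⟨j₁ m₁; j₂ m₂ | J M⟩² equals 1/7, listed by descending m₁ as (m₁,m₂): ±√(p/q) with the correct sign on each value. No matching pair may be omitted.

Admissible pairs with m₁+m₂ = M = -5/2: (-1/2,-2), (1/2,-3)
  (m₁,m₂)=(1/2,-3): CG² = 6/7, CG = +√(6/7)
  (m₁,m₂)=(-1/2,-2): CG² = 1/7, CG = −√(1/7)   ← matches the target
Pairs with CG² = 1/7: (-1/2,-2): −√(1/7)

(-1/2,-2): −√(1/7)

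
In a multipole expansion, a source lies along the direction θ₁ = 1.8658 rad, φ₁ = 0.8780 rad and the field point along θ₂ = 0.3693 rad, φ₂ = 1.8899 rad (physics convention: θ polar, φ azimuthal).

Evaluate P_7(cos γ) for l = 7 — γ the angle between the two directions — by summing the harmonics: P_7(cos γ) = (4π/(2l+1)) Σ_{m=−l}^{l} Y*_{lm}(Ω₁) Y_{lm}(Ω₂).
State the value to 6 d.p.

0.179327

Addition theorem: P_7(cos γ) = (4π/15) Σ_m Y*_{lm}(Ω₁) Y_{lm}(Ω₂), m = −7…7:
  [-7]  conj(Y_{7,-7})(Ω₁) = 0.36363 - 0.05020j ; Y_{7,-7}(Ω₂) = 0.00031 - 0.00025j ; Δ = 0.00010 - 0.00011j
  [-6]  conj(Y_{7,-6})(Ω₁) = -0.22014 + 0.35458j ; Y_{7,-6}(Ω₂) = 0.00130 + 0.00363j ; Δ = -0.00157 - 0.00034j
  [-5]  conj(Y_{7,-5})(Ω₁) = -0.00922 - 0.02760j ; Y_{7,-5}(Ω₂) = -0.02317 + 0.00057j ; Δ = 0.00023 + 0.00063j
  [-4]  conj(Y_{7,-4})(Ω₁) = -0.31689 - 0.12306j ; Y_{7,-4}(Ω₂) = 0.02800 - 0.09235j ; Δ = -0.02024 + 0.02582j
  [-3]  conj(Y_{7,-3})(Ω₁) = 0.13188 - 0.07335j ; Y_{7,-3}(Ω₂) = 0.22873 + 0.16105j ; Δ = 0.04198 + 0.00446j
  [-2]  conj(Y_{7,-2})(Ω₁) = 0.05156 - 0.27520j ; Y_{7,-2}(Ω₂) = -0.41984 + 0.31142j ; Δ = 0.06406 + 0.13160j
  [-1]  conj(Y_{7,-1})(Ω₁) = 0.12232 + 0.14737j ; Y_{7,-1}(Ω₂) = -0.14618 - 0.44243j ; Δ = 0.04732 - 0.07566j
  [+0]  conj(Y_{7,0})(Ω₁) = 0.25939 + 0.00000j ; Y_{7,0}(Ω₂) = -0.19158 + 0.00000j ; Δ = -0.04969 + 0.00000j
  [+1]  conj(Y_{7,1})(Ω₁) = -0.12232 + 0.14737j ; Y_{7,1}(Ω₂) = 0.14618 - 0.44243j ; Δ = 0.04732 + 0.07566j
  [+2]  conj(Y_{7,2})(Ω₁) = 0.05156 + 0.27520j ; Y_{7,2}(Ω₂) = -0.41984 - 0.31142j ; Δ = 0.06406 - 0.13160j
  [+3]  conj(Y_{7,3})(Ω₁) = -0.13188 - 0.07335j ; Y_{7,3}(Ω₂) = -0.22873 + 0.16105j ; Δ = 0.04198 - 0.00446j
  [+4]  conj(Y_{7,4})(Ω₁) = -0.31689 + 0.12306j ; Y_{7,4}(Ω₂) = 0.02800 + 0.09235j ; Δ = -0.02024 - 0.02582j
  [+5]  conj(Y_{7,5})(Ω₁) = 0.00922 - 0.02760j ; Y_{7,5}(Ω₂) = 0.02317 + 0.00057j ; Δ = 0.00023 - 0.00063j
  [+6]  conj(Y_{7,6})(Ω₁) = -0.22014 - 0.35458j ; Y_{7,6}(Ω₂) = 0.00130 - 0.00363j ; Δ = -0.00157 + 0.00034j
  [+7]  conj(Y_{7,7})(Ω₁) = -0.36363 - 0.05020j ; Y_{7,7}(Ω₂) = -0.00031 - 0.00025j ; Δ = 0.00010 + 0.00011j
Accumulated sum 0.21406 + 0.00000j; after 4π/(2l+1) scaling, 0.17933 + 0.00000j ⇒ P_7 = 0.179327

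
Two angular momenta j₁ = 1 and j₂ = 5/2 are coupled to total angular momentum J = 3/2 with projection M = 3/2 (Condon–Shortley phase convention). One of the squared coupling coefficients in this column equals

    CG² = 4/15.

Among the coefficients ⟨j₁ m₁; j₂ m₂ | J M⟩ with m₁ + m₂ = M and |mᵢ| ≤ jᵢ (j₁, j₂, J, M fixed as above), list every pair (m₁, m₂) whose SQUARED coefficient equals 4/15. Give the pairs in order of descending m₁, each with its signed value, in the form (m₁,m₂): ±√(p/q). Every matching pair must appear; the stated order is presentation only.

(0,3/2): −√(4/15)

Admissible pairs with m₁+m₂ = M = 3/2: (-1,5/2), (0,3/2), (1,1/2)
  (m₁,m₂)=(1,1/2): CG² = 1/15, CG = +√(1/15)
  (m₁,m₂)=(0,3/2): CG² = 4/15, CG = −√(4/15)   ← matches the target
  (m₁,m₂)=(-1,5/2): CG² = 2/3, CG = +√(2/3)
Pairs with CG² = 4/15: (0,3/2): −√(4/15)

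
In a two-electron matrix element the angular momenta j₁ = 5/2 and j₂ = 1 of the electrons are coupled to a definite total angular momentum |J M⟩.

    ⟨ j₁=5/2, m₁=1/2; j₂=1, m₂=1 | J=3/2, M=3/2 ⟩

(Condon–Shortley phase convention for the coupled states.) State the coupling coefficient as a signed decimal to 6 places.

triangle: 2!×3!×0!/6! = 12/720
(j±m)!: 3!×2!×2!×0!×3!×0! = 144
prefactor² = (2J+1)×Δ×N² = 48/5
  k=2: +1/(2!×0!×0!×0!×3!×0!) = 1/12
Σ = 1/12  ⇒  CG² = 48/5×(1/12)² = 1/15
CG = +√(1/15) = +0.258199

+√(1/15) ≈ +0.258199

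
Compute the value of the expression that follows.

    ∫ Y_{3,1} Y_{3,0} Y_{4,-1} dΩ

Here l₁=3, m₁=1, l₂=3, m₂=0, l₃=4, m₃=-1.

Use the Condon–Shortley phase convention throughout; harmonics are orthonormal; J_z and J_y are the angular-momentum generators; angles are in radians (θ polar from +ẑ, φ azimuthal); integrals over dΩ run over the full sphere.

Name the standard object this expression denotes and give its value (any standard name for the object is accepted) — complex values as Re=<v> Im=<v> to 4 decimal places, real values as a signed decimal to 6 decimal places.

Gaunt coefficient, -0.099323

This is a Gaunt coefficient — the integral of a triple product of spherical harmonics over the sphere.
Rules hold: Σm=0, L=10 even, 0≤4≤6.
N = 7·7·9 = 441
Δ = 2!·4!·4!/11! = 1/34650
Racah Σ t=0..2: t=0:+1/72 t=1:−1/16 t=2:+1/72 = -5/144
⇒ 3j(3 3 4; 0 0 0)² = 2/77, sgn -1
Racah Σ t=0..2: t=0:+1/48 t=1:−1/24 t=2:+1/288 = -5/288
⇒ 3j(3 3 4; 1 0 -1)² = 5/462, sgn +1
4πI² = N·(3j₀)²·(3jₘ)² = 15/121
I = -1·√(0.123967/4π) = -0.09932258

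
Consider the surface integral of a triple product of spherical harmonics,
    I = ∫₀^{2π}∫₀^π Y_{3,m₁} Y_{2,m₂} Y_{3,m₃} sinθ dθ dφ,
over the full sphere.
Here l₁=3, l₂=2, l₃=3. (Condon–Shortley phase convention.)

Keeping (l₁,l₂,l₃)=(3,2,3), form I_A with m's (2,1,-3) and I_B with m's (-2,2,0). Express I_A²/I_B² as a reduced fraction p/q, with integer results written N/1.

5/4

l's match ⇒ only the (l;m) 3-j factors differ between A and B.
A: triangle coeff Δ(3,2,3) = 1/3780; Σ_t [1,1]: t=1:−1/48 = -1/48; (3j)²=5/84 [(3 2 3; 2 1 -3)], sign=-1
B: triangle coeff Δ(3,2,3) = 1/3780; Σ_t [2,2]: t=2:+1/24 = 1/24; (3j)²=1/21 [(3 2 3; -2 2 0)], sign=-1
I_A²/I_B² = (5/84)/(1/21) = 5/4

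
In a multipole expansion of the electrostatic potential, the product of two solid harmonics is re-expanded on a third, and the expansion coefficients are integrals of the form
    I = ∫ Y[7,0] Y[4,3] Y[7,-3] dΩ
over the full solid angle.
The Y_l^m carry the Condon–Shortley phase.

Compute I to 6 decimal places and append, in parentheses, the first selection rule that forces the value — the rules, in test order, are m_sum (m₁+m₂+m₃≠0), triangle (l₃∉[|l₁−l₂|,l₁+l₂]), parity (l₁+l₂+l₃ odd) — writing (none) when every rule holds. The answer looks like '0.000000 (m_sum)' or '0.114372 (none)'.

0.094835 (none)

m-sum 0 ✓  L=18 even ✓  3≤7≤11 ✓
Π(2lᵢ+1) = 15×9×15 = 2025
triangle coeff Δ(7,4,7) = 1/58198140
Σ_t [0,4]: t=0:+1/17418240 t=1:−1/622080 t=2:+1/230400 t=3:−1/622080 t=4:+1/17418240 = 1/806400
(3j)²=2268/230945 [(7 4 7; 0 0 0)], sign=-1
Σ_t [3,4]: t=3:−1/2488320 t=4:+1/4354560 = -1/5806080
(3j)²=525/92378 [(7 4 7; 0 3 -3)], sign=-1
⇒ 4πI² = 241116750/2133423721
I = (+1)√(241116750/2133423721/(4π)) = 0.09483534
No selection rule forces the value: the integral is nonzero (none).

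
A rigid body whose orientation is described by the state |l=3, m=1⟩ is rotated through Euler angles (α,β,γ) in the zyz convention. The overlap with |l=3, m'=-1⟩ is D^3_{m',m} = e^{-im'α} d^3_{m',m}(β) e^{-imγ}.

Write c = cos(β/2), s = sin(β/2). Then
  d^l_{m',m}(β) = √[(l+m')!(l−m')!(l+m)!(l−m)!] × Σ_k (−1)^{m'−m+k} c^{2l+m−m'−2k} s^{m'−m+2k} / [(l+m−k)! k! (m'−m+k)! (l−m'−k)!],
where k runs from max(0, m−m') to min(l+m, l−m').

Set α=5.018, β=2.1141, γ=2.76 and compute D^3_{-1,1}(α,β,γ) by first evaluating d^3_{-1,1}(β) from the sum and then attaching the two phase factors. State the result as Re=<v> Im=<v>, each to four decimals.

Re=0.2599 Im=-0.3167

Split into d^3_{-1,1}(β=2.1141) × two z-phases.
Half-angle: c=0.491443, s=0.870910. N=√(2·24·24·2)=48.000000
Admissible k: 2..4 (factorial args all ≥0)
  k=2: (−1)^0·48.0000/(8)·0.4914^4·0.8709^2 = +0.265455
  k=3: (−1)^1·48.0000/(6)·0.4914^2·0.8709^4 = -1.111550
  k=4: (−1)^2·48.0000/(48)·0.4914^0·0.8709^6 = +0.436353
d^3_{-1,1}(2.1141) = +0.265455 -1.111550 +0.436353 = -0.409742
Phases: e^{-i·(-1)·5.0180}=+0.300876-0.953663i, e^{-i·(1)·2.7600}=-0.928073-0.372399i ⇒ D=+0.259931-0.316740i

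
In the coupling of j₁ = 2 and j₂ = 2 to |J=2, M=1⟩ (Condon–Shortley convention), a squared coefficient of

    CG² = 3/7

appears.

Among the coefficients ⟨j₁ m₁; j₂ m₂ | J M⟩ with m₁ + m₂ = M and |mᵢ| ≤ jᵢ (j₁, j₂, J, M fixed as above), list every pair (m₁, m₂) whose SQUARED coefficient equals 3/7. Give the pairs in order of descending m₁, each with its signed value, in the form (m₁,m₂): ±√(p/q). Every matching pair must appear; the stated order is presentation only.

Admissible pairs with m₁+m₂ = M = 1: (-1,2), (0,1), (1,0), (2,-1)
  (m₁,m₂)=(2,-1): CG² = 3/7, CG = +√(3/7)   ← matches the target
  (m₁,m₂)=(1,0): CG² = 1/14, CG = −√(1/14)
  (m₁,m₂)=(0,1): CG² = 1/14, CG = −√(1/14)
  (m₁,m₂)=(-1,2): CG² = 3/7, CG = +√(3/7)   ← matches the target
Pairs with CG² = 3/7: (2,-1): +√(3/7); (-1,2): +√(3/7)

(2,-1): +√(3/7); (-1,2): +√(3/7)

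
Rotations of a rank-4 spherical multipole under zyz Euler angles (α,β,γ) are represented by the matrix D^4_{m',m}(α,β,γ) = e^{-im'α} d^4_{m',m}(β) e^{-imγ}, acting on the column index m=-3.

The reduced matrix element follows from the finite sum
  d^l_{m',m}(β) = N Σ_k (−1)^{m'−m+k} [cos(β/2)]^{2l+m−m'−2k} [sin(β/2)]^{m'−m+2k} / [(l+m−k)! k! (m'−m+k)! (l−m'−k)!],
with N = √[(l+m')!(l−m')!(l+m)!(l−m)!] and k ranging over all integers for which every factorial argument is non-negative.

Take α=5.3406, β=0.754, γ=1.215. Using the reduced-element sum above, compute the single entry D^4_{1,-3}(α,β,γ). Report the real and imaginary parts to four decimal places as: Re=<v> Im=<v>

Re=-0.0205 Im=-0.1632

First d^4_{1,-3}(β=0.7540), then the phase factors e^{-i(1)α} and e^{-i(-3)γ}:
Half-angle: c=0.929773, s=0.368133. N=√(120·6·1·5040)=1904.940944
k: max(0,(-3)−(1))=0 … min(4+(-3),4−(1))=1
  k=0: (−1)^4·1904.9409/(144)·0.9298^4·0.3681^4 = +0.181570
  k=1: (−1)^5·1904.9409/(240)·0.9298^2·0.3681^6 = -0.017079
d^4_{1,-3}(0.7540) = +0.181570 -0.017079 = +0.164492
D = (+0.587698+0.809080i)·(+0.164492)·(-0.875944-0.482413i) = -0.020476-0.163213i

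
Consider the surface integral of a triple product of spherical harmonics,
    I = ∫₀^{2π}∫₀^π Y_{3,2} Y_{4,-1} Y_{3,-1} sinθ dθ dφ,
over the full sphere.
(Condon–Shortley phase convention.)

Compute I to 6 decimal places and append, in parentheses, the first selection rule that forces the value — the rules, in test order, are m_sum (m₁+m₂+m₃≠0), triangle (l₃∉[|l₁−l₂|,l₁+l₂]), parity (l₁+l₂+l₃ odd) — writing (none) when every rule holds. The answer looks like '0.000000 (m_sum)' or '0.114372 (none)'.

0.145070 (none)

m-sum 0 ✓  L=10 even ✓  1≤3≤7 ✓
Π(2lᵢ+1) = 7×9×7 = 441
triangle coeff Δ(3,4,3) = 1/34650
Σ_t [1,3]: t=1:−1/72 t=2:+1/16 t=3:−1/72 = 5/144
(3j)²=2/77 [(3 4 3; 0 0 0)], sign=-1
Σ_t [0,1]: t=0:+1/144 t=1:−1/48 = -1/72
(3j)²=16/693 [(3 4 3; 2 -1 -1)], sign=-1
⇒ 4πI² = 32/121
I = (+1)√(32/121/(4π)) = 0.14506992
No selection rule forces the value: the integral is nonzero (none).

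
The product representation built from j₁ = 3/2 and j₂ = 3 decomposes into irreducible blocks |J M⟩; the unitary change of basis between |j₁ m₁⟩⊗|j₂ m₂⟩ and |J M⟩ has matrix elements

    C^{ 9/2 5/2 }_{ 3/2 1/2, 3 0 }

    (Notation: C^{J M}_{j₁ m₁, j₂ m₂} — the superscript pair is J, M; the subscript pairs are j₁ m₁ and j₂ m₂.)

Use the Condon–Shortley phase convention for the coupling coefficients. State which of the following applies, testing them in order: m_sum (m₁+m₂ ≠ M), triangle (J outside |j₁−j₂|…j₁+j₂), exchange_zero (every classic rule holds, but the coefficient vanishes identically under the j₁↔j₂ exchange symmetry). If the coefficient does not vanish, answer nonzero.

m-sum: m₁+m₂ = 1/2+0 = 1/2, M = 5/2  ✗ ⇒ coefficient is 0

m_sum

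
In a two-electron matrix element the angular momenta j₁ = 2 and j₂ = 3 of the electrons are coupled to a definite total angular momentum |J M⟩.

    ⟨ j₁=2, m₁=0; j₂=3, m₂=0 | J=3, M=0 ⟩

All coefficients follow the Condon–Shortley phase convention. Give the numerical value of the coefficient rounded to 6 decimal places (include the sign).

-0.516398  (= −√(4/15))

√[7·2!2!4!/9! · 2!2!3!3!3!3!] = √(48/5)
  +(−1)^0/∏(0,2,2,3,0,1)! = 1/24  (running 1/24)
  +(−1)^1/∏(1,1,1,2,1,2)! = -1/4  (running -5/24)
  +(−1)^2/∏(2,0,0,1,2,3)! = 1/24  (running -1/6)
⟨..|..⟩ = √(48/5)·(-1/6) = -0.516398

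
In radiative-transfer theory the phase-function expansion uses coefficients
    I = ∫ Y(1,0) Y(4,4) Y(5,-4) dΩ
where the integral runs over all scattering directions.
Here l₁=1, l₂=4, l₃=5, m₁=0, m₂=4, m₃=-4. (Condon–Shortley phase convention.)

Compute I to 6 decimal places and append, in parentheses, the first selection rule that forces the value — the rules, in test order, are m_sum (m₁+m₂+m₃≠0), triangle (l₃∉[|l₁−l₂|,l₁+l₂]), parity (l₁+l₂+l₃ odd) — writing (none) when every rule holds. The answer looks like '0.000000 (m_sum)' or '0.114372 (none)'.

0.147319 (none)

m-sum 0 ✓  L=10 even ✓  3≤5≤5 ✓
Π(2lᵢ+1) = 3×9×11 = 297
triangle coeff Δ(1,4,5) = 1/495
Σ_t [0,0]: t=0:+1/576 = 1/576
(3j)²=5/99 [(1 4 5; 0 0 0)], sign=-1
Σ_t [0,0]: t=0:+1/40320 = 1/40320
(3j)²=1/55 [(1 4 5; 0 4 -4)], sign=-1
⇒ 4πI² = 3/11
I = (+1)√(3/11/(4π)) = 0.14731920
No selection rule forces the value: the integral is nonzero (none).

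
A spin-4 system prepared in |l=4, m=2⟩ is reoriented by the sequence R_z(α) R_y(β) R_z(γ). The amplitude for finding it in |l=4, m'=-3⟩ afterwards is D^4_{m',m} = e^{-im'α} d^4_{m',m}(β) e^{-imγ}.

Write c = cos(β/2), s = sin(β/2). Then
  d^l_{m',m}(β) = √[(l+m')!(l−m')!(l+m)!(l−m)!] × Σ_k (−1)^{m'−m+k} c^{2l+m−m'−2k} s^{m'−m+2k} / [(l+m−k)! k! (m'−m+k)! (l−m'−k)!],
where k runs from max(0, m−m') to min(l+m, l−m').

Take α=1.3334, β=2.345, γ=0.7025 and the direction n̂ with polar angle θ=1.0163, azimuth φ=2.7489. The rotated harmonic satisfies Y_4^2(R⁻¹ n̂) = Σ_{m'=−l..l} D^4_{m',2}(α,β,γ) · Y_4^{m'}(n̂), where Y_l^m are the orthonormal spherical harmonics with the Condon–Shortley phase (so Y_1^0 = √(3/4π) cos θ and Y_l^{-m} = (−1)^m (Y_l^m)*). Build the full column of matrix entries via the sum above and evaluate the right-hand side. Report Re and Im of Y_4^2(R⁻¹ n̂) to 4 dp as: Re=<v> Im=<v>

Need the full column D^4_{m',2} for m'=−4..4 at α=1.3334, β=2.3450, γ=0.7025.
cos(β/2)=0.387849, sin(β/2)=0.921723
d^4_{-4,2}: single k=6 term ⇒ +0.488097;  D = -0.344581-0.345692i
d^4_{-3,2}: k∈[5..6] ⇒ +0.435687 -0.820218 = -0.384532;  D = +0.328546-0.199806i
d^4_{-2,2}: k∈[4..6] ⇒ +0.244986 -1.106900 +0.520959 = -0.340955;  D = -0.103685-0.324807i
d^4_{-1,2}: k∈[3..5] ⇒ +0.097191 -0.823370 +0.930040 = +0.203861;  D = +0.203339-0.014584i
d^4_{0,2}: k∈[2..4] ⇒ +0.027434 -0.413181 +0.875082 = +0.489335;  D = +0.080759-0.482624i
d^4_{1,2}: k∈[1..3] ⇒ +0.005163 -0.145787 +0.548914 = +0.408289;  D = -0.375550-0.160195i
d^4_{2,2}: k∈[0..2] ⇒ +0.000512 -0.034702 +0.244986 = +0.210796;  D = -0.125986+0.169005i
d^4_{3,2}: k∈[0..1] ⇒ -0.004553 +0.077143 = +0.072590;  D = +0.046364+0.055855i
d^4_{4,2}: single k=0 term ⇒ +0.015302;  D = +0.013743-0.006730i
Y_4^{m'}(θ=1.0163,φ=2.7489) and Σ D·Y over m':
  (-0.3446-0.3457i)·(+0.0000+0.2312i)  (+0.3285-0.1998i)·(-0.1550-0.3741i)  (-0.1037-0.3248i)·(+0.1608+0.1608i)  (+0.2033-0.0146i)·(+0.2073+0.0859i)  (+0.0808-0.4826i)·(-0.2779+0.0000i)  (-0.3755-0.1602i)·(-0.2073+0.0859i)  (-0.1260+0.1690i)·(+0.1608-0.1608i)  (+0.0464+0.0559i)·(+0.1550-0.3741i)  (+0.0137-0.0067i)·(+0.0000-0.2312i)
Y_4^2(R⁻¹ n̂) = +0.135803-0.055445i

Re=0.1358 Im=-0.0554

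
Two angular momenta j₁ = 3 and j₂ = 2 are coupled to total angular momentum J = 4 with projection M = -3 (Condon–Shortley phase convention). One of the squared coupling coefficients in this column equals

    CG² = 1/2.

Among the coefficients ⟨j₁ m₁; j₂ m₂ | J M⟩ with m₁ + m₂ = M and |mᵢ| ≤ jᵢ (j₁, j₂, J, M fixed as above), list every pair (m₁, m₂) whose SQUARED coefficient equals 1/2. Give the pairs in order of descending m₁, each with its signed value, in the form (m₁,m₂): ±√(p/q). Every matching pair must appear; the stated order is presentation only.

Admissible pairs with m₁+m₂ = M = -3: (-3,0), (-2,-1), (-1,-2)
  (m₁,m₂)=(-1,-2): CG² = 1/2, CG = +√(1/2)   ← matches the target
  (m₁,m₂)=(-2,-1): CG² = 1/20, CG = −√(1/20)
  (m₁,m₂)=(-3,0): CG² = 9/20, CG = −√(9/20)
Pairs with CG² = 1/2: (-1,-2): +√(1/2)

(-1,-2): +√(1/2)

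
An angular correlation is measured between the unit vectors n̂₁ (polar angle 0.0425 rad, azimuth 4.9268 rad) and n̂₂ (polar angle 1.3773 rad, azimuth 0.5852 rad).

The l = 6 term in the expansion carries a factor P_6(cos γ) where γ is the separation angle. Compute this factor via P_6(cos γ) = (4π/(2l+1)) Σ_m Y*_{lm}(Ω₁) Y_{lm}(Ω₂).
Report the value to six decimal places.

-0.125765

Summing Y*_{l m}(θ₁,φ₁)·Y_{l m}(θ₂,φ₂) over m ∈ [−6, 6]; prefactor 4π/(2·6+1) = 0.966644:
  m=-6: Y*=-0.00000 - 0.00000j  Y=-0.40232 + 0.15586j  product 0.00000 + 0.00000j
  m=-5: Y*=0.00000 - 0.00000j  Y=-0.28608 - 0.06265j  product -0.00000 + 0.00000j
  m=-4: Y*=0.00001 + 0.00001j  Y=0.13665 + 0.14093j  product -0.00000 + 0.00000j
  m=-3: Y*=-0.00024 + 0.00032j  Y=0.05641 + 0.30175j  product -0.00011 - 0.00005j
  m=-2: Y*=-0.00851 - 0.00389j  Y=0.04640 - 0.10963j  product -0.00082 + 0.00075j
  m=-1: Y*=0.02953 - 0.13559j  Y=0.25506 - 0.16901j  product -0.01539 - 0.03957j
  m=+0: Y*=0.99791 + 0.00000j  Y=-0.09768 + 0.00000j  product -0.09747 + 0.00000j
  m=+1: Y*=-0.02953 - 0.13559j  Y=-0.25506 - 0.16901j  product -0.01539 + 0.03957j
  m=+2: Y*=-0.00851 + 0.00389j  Y=0.04640 + 0.10963j  product -0.00082 - 0.00075j
  m=+3: Y*=0.00024 + 0.00032j  Y=-0.05641 + 0.30175j  product -0.00011 + 0.00005j
  m=+4: Y*=0.00001 - 0.00001j  Y=0.13665 - 0.14093j  product -0.00000 - 0.00000j
  m=+5: Y*=-0.00000 - 0.00000j  Y=0.28608 - 0.06265j  product -0.00000 - 0.00000j
  m=+6: Y*=-0.00000 + 0.00000j  Y=-0.40232 - 0.15586j  product 0.00000 - 0.00000j
Total Σ_m = -0.13010 + 0.00000j. Multiply by 0.966644: -0.12576 + 0.00000j. P_6(cos γ) = -0.125765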